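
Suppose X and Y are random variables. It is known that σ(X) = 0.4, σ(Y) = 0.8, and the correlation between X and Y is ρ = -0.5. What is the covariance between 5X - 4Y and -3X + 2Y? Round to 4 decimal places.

-11.0400

Var(X) = (0.4)² = 0.16;  Var(Y) = (0.8)² = 0.64
Cov(X,Y) = ρ·σ(X)·σ(Y) = -0.5·0.4·0.8 = -0.16
Cov(5X - 4Y, -3X + 2Y) = (5)(-3)Var(X) + (-4)(2)Var(Y) + [(5)(2) + (-4)(-3)]Cov(X,Y)
= -15·0.16 + -8·0.64 + 22·-0.16 = -11.04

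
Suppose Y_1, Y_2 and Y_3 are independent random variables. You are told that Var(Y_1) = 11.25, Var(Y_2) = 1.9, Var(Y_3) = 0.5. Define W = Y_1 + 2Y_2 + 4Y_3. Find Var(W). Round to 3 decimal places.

26.850

By independence, Var(W) = (1)²Var(Y_1) + (2)²Var(Y_2) + (4)²Var(Y_3)
= (1)²·11.25 + (2)²·1.9 + (4)²·0.5 = 26.85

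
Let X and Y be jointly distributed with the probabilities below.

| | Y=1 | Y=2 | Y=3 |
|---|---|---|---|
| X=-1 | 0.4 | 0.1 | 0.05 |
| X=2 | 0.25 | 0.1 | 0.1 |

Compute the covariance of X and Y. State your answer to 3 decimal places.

E[X] = 0.35,  E[Y] = 1.5
E[XY] = 0.75
Cov(X,Y) = E[XY] − E[X]E[Y] = 0.75 − (0.35)(1.5) = 0.225

0.225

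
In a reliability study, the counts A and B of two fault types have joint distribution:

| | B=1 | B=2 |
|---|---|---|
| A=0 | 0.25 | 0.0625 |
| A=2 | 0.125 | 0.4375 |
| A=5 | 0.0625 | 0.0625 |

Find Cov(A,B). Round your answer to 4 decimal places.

E[A] = 1.75,  E[B] = 1.5625
E[AB] = 2.9375
Cov(A,B) = E[AB] − E[A]E[B] = 2.9375 − (1.75)(1.5625) = 0.203125

0.2031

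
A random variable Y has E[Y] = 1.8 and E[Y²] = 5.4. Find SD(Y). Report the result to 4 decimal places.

1.4697

V(Y) = 5.4 − (1.8)² = 2.16
SD(Y) = √2.16 ≈ 1.4697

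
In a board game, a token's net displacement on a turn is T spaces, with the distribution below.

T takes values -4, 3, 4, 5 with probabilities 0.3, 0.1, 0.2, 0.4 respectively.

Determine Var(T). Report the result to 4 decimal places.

E[T] = (-4)(0.3) + (3)(0.1) + (4)(0.2) + (5)(0.4) = 1.9
E[T²] = (-4)²(0.3) + (3)²(0.1) + (4)²(0.2) + (5)²(0.4) = 18.9
Var(T) = E[T²] − (E[T])² = 18.9 − (1.9)² = 15.29

15.2900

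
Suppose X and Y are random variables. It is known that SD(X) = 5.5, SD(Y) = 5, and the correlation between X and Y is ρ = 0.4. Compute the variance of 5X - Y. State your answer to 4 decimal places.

V(X) = (5.5)² = 30.25;  V(Y) = (5)² = 25
cov(X,Y) = ρ·SD(X)·SD(Y) = 0.4·5.5·5 = 11
V(5X - Y) = (5)²·V(X) + (-1)²·V(Y) + 2·(5)·(-1)·cov(X,Y)
= 25·30.25 + 1·25 + -10·11 = 671.25

671.2500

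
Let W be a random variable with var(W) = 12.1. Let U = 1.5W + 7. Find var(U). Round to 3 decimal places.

var(1.5W + 7) = (1.5)²·var(W) = 2.25·12.1 = 27.225

27.225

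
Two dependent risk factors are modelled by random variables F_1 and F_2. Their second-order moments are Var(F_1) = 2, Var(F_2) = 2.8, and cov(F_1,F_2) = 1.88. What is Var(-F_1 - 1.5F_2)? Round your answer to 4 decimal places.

13.9400

Var(-F_1 - 1.5F_2) = (-1)²·Var(F_1) + (-1.5)²·Var(F_2) + 2·(-1)·(-1.5)·cov(F_1,F_2)
= 1·2 + 2.25·2.8 + 3·1.88 = 13.94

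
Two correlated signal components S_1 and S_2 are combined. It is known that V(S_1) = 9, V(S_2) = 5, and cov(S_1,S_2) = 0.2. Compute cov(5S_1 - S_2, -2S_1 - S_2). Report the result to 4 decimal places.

-85.6000

cov(5S_1 - S_2, -2S_1 - S_2) = (5)(-2)V(S_1) + (-1)(-1)V(S_2) + [(5)(-1) + (-1)(-2)]cov(S_1,S_2)
= -10·9 + 1·5 + -3·0.2 = -85.6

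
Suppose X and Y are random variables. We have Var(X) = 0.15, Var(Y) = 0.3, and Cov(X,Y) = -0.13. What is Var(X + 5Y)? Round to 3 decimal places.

Var(X + 5Y) = (1)²·Var(X) + (5)²·Var(Y) + 2·(1)·(5)·Cov(X,Y)
= 1·0.15 + 25·0.3 + 10·-0.13 = 6.35

6.350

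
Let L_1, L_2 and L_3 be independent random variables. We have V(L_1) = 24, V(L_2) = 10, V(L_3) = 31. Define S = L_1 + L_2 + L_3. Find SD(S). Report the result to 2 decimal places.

8.06

By independence, V(S) = (1)²V(L_1) + (1)²V(L_2) + (1)²V(L_3)
= (1)²·24 + (1)²·10 + (1)²·31 = 65
SD(S) = √65 ≈ 8.06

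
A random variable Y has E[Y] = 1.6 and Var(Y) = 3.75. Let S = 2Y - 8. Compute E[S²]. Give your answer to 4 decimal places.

E[2Y - 8] = 2·1.6 − 8 = -4.8
Var(2Y - 8) = (2)²·3.75 = 15
E[S²] = Var(S) + (E[S])² = 15 + (-4.8)² = 38.04

38.0400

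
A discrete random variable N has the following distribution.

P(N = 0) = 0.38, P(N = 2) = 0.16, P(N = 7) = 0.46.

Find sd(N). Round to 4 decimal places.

E[N] = (0)(0.38) + (2)(0.16) + (7)(0.46) = 3.54
E[N²] = (0)²(0.38) + (2)²(0.16) + (7)²(0.46) = 23.18
var(N) = E[N²] − (E[N])² = 23.18 − (3.54)² = 10.6484
sd(N) = √10.6484 ≈ 3.2632

3.2632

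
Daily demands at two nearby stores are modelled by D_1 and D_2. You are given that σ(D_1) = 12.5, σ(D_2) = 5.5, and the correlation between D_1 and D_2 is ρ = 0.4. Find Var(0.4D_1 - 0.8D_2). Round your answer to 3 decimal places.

26.760

Var(D_1) = (12.5)² = 156.25;  Var(D_2) = (5.5)² = 30.25
cov(D_1,D_2) = ρ·σ(D_1)·σ(D_2) = 0.4·12.5·5.5 = 27.5
Var(0.4D_1 - 0.8D_2) = (0.4)²·Var(D_1) + (-0.8)²·Var(D_2) + 2·(0.4)·(-0.8)·cov(D_1,D_2)
= 0.16·156.25 + 0.64·30.25 + -0.64·27.5 = 26.76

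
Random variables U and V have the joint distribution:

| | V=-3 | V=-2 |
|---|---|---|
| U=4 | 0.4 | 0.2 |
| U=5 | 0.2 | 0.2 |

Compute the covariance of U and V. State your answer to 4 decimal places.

0.0400

E[U] = 4.4,  E[V] = -2.6
E[UV] = -11.4
cov(U,V) = E[UV] − E[U]E[V] = -11.4 − (4.4)(-2.6) = 0.04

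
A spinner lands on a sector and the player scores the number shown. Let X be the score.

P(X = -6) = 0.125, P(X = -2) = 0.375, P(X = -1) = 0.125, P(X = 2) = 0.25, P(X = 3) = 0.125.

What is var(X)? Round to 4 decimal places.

7.6875

E[X] = (-6)(0.125) + (-2)(0.375) + (-1)(0.125) + (2)(0.25) + (3)(0.125) = -0.75
E[X²] = (-6)²(0.125) + (-2)²(0.375) + (-1)²(0.125) + (2)²(0.25) + (3)²(0.125) = 8.25
var(X) = E[X²] − (E[X])² = 8.25 − (-0.75)² = 7.6875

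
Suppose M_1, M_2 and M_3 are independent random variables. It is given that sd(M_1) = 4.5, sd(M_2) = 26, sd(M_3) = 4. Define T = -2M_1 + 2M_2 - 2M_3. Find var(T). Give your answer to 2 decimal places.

2849.00

var(M_1) = 20.25, var(M_2) = 676, var(M_3) = 16
By independence, var(T) = (-2)²var(M_1) + (2)²var(M_2) + (-2)²var(M_3)
= (-2)²·20.25 + (2)²·676 + (-2)²·16 = 2849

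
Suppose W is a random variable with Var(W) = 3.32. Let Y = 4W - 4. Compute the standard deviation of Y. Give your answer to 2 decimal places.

7.29

Var(4W - 4) = (4)²·3.32 = 53.12
SD(Y) = √53.12 ≈ 7.29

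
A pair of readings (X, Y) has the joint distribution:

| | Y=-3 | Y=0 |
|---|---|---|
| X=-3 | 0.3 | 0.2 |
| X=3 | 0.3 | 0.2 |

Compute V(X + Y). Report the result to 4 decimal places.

11.1600

E[X] = 0,  E[Y] = -1.8,  E[XY] = 0
V(X) = 9 − (0)² = 9;  V(Y) = 5.4 − (-1.8)² = 2.16
Cov(X,Y) = 0 − (0)(-1.8) = 0
V(X + Y) = (1)²·9 + (1)²·2.16 + 2·(1)·(1)·0 = 11.16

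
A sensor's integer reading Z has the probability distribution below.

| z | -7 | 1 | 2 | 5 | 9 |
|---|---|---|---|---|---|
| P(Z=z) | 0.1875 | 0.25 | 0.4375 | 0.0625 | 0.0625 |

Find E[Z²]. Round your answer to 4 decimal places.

E[Z²] = (-7)²(0.1875) + (1)²(0.25) + (2)²(0.4375) + (5)²(0.0625) + (9)²(0.0625) = 17.8125

17.8125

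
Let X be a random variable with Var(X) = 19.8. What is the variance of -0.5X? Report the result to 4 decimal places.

4.9500

Var(-0.5X) = (-0.5)²·Var(X) = 0.25·19.8 = 4.95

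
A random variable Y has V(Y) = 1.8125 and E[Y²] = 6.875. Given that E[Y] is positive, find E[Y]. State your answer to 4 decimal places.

2.2500

(E[Y])² = E[Y²] − V(Y) = 6.875 − 1.8125 = 5.0625
E[Y] = √5.0625 = 2.25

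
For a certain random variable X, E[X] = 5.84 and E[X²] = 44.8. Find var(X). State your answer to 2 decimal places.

var(X) = 44.8 − (5.84)² = 10.6944

10.69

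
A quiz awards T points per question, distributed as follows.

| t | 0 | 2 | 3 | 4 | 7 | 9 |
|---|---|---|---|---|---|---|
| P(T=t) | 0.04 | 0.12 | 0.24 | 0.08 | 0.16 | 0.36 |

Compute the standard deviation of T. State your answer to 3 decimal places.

3.018

E[T] = (0)(0.04) + (2)(0.12) + (3)(0.24) + (4)(0.08) + (7)(0.16) + (9)(0.36) = 5.64
E[T²] = (0)²(0.04) + (2)²(0.12) + (3)²(0.24) + (4)²(0.08) + (7)²(0.16) + (9)²(0.36) = 40.92
Var(T) = E[T²] − (E[T])² = 40.92 − (5.64)² = 9.1104
SD(T) = √9.1104 ≈ 3.018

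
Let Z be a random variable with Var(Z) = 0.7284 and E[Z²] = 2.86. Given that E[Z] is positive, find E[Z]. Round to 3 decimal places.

(E[Z])² = E[Z²] − Var(Z) = 2.86 − 0.7284 = 2.1316
E[Z] = √2.1316 = 1.46

1.460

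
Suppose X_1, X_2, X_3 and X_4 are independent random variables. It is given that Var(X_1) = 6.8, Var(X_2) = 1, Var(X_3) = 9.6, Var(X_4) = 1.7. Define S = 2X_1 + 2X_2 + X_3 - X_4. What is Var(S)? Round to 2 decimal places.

By independence, Var(S) = (2)²Var(X_1) + (2)²Var(X_2) + (1)²Var(X_3) + (-1)²Var(X_4)
= (2)²·6.8 + (2)²·1 + (1)²·9.6 + (-1)²·1.7 = 42.5

42.50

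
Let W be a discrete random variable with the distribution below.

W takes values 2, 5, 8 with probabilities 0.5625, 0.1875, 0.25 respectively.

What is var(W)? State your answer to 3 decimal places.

E[W] = (2)(0.5625) + (5)(0.1875) + (8)(0.25) = 4.0625
E[W²] = (2)²(0.5625) + (5)²(0.1875) + (8)²(0.25) = 22.9375
var(W) = E[W²] − (E[W])² = 22.9375 − (4.0625)² = 6.43359375

6.434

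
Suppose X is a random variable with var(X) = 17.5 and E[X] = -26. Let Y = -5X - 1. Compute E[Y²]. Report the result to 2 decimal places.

E[-5X - 1] = -5·-26 − 1 = 129
var(-5X - 1) = (-5)²·17.5 = 437.5
E[Y²] = var(Y) + (E[Y])² = 437.5 + (129)² = 17078.5

17078.50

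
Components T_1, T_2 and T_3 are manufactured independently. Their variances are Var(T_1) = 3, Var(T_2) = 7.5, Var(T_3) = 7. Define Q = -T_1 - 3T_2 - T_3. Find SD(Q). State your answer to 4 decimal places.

By independence, Var(Q) = (-1)²Var(T_1) + (-3)²Var(T_2) + (-1)²Var(T_3)
= (-1)²·3 + (-3)²·7.5 + (-1)²·7 = 77.5
SD(Q) = √77.5 ≈ 8.8034

8.8034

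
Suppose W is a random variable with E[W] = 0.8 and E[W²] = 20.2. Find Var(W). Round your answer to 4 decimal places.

19.5600

Var(W) = 20.2 − (0.8)² = 19.56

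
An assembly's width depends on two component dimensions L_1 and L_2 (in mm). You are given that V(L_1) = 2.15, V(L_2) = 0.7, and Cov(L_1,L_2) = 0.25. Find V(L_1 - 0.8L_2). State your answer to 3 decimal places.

V(L_1 - 0.8L_2) = (1)²·V(L_1) + (-0.8)²·V(L_2) + 2·(1)·(-0.8)·Cov(L_1,L_2)
= 1·2.15 + 0.64·0.7 + -1.6·0.25 = 2.198

2.198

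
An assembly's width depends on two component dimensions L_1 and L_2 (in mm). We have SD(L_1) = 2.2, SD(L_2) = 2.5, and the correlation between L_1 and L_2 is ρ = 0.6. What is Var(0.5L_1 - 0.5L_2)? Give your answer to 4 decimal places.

1.1225

Var(L_1) = (2.2)² = 4.84;  Var(L_2) = (2.5)² = 6.25
cov(L_1,L_2) = ρ·SD(L_1)·SD(L_2) = 0.6·2.2·2.5 = 3.3
Var(0.5L_1 - 0.5L_2) = (0.5)²·Var(L_1) + (-0.5)²·Var(L_2) + 2·(0.5)·(-0.5)·cov(L_1,L_2)
= 0.25·4.84 + 0.25·6.25 + -0.5·3.3 = 1.1225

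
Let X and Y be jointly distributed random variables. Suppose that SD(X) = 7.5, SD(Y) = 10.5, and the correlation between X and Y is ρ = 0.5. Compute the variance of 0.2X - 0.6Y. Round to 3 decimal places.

Var(X) = (7.5)² = 56.25;  Var(Y) = (10.5)² = 110.25
Cov(X,Y) = ρ·SD(X)·SD(Y) = 0.5·7.5·10.5 = 39.375
Var(0.2X - 0.6Y) = (0.2)²·Var(X) + (-0.6)²·Var(Y) + 2·(0.2)·(-0.6)·Cov(X,Y)
= 0.04·56.25 + 0.36·110.25 + -0.24·39.375 = 32.49

32.490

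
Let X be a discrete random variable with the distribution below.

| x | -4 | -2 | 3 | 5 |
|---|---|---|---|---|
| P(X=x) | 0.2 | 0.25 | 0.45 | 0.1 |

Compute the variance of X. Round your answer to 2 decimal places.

10.45

E[X] = (-4)(0.2) + (-2)(0.25) + (3)(0.45) + (5)(0.1) = 0.55
E[X²] = (-4)²(0.2) + (-2)²(0.25) + (3)²(0.45) + (5)²(0.1) = 10.75
Var(X) = E[X²] − (E[X])² = 10.75 − (0.55)² = 10.4475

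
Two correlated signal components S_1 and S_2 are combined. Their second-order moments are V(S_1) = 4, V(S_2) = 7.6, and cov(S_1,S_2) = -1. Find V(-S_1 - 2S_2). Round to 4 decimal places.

V(-S_1 - 2S_2) = (-1)²·V(S_1) + (-2)²·V(S_2) + 2·(-1)·(-2)·cov(S_1,S_2)
= 1·4 + 4·7.6 + 4·-1 = 30.4

30.4000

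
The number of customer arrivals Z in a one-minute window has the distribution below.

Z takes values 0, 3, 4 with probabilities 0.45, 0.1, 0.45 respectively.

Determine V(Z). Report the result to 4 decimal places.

3.6900

E[Z] = (0)(0.45) + (3)(0.1) + (4)(0.45) = 2.1
E[Z²] = (0)²(0.45) + (3)²(0.1) + (4)²(0.45) = 8.1
V(Z) = E[Z²] − (E[Z])² = 8.1 − (2.1)² = 3.69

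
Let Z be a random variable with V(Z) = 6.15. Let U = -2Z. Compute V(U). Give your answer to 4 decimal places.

V(-2Z) = (-2)²·V(Z) = 4·6.15 = 24.6

24.6000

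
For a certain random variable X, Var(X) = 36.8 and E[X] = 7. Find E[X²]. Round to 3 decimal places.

85.800

E[X²] = Var(X) + (E[X])² = 36.8 + (7)² = 85.8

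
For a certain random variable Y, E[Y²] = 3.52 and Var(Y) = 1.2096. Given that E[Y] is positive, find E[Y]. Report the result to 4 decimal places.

(E[Y])² = E[Y²] − Var(Y) = 3.52 − 1.2096 = 2.3104
E[Y] = √2.3104 = 1.52

1.5200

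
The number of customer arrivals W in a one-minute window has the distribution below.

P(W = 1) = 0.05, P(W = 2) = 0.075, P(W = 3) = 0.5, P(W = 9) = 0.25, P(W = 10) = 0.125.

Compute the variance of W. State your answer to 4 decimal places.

10.5600

E[W] = (1)(0.05) + (2)(0.075) + (3)(0.5) + (9)(0.25) + (10)(0.125) = 5.2
E[W²] = (1)²(0.05) + (2)²(0.075) + (3)²(0.5) + (9)²(0.25) + (10)²(0.125) = 37.6
Var(W) = E[W²] − (E[W])² = 37.6 − (5.2)² = 10.56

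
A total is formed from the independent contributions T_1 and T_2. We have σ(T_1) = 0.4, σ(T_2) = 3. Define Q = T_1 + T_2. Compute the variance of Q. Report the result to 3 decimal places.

Var(T_1) = 0.16, Var(T_2) = 9
By independence, Var(Q) = (1)²Var(T_1) + (1)²Var(T_2)
= (1)²·0.16 + (1)²·9 = 9.16

9.160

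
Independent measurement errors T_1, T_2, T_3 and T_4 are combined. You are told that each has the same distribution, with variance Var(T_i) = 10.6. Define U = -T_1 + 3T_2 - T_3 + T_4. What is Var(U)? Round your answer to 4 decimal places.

By independence, Var(U) = (-1)²Var(T_1) + (3)²Var(T_2) + (-1)²Var(T_3) + (1)²Var(T_4)
= (-1)²·10.6 + (3)²·10.6 + (-1)²·10.6 + (1)²·10.6 = 127.2

127.2000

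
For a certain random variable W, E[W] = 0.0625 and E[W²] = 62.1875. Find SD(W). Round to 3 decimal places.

7.886

Var(W) = 62.1875 − (0.0625)² = 62.18359375
SD(W) = √62.18359375 ≈ 7.886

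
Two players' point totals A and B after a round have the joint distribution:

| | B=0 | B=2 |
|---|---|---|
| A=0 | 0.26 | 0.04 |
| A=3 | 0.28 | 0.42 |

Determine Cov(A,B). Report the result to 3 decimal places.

0.588

E[A] = 2.1,  E[B] = 0.92
E[AB] = 2.52
Cov(A,B) = E[AB] − E[A]E[B] = 2.52 − (2.1)(0.92) = 0.588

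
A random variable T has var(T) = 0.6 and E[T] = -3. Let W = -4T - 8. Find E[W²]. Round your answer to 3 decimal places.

25.600

E[-4T - 8] = -4·-3 − 8 = 4
var(-4T - 8) = (-4)²·0.6 = 9.6
E[W²] = var(W) + (E[W])² = 9.6 + (4)² = 25.6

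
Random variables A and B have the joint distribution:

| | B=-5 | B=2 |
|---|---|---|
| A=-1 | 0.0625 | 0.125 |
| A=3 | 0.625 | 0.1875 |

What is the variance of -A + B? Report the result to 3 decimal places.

16.684

E[A] = 2.25,  E[B] = -2.8125,  E[AB] = -8.1875
Var(A) = 7.5 − (2.25)² = 2.4375;  Var(B) = 18.4375 − (-2.8125)² = 10.52734375
cov(A,B) = -8.1875 − (2.25)(-2.8125) = -1.859375
Var(-A + B) = (-1)²·2.4375 + (1)²·10.52734375 + 2·(-1)·(1)·-1.859375 = 16.68359375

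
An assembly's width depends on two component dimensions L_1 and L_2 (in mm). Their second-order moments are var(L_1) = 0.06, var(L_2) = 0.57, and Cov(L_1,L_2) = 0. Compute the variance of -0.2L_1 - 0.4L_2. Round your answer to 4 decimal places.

var(-0.2L_1 - 0.4L_2) = (-0.2)²·var(L_1) + (-0.4)²·var(L_2) + 2·(-0.2)·(-0.4)·Cov(L_1,L_2)
= 0.04·0.06 + 0.16·0.57 + 0.16·0 = 0.0936

0.0936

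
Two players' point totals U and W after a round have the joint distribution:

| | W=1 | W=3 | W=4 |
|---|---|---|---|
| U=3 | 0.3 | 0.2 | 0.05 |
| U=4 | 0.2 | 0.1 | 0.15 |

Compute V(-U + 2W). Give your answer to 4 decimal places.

6.0475

E[U] = 3.45,  E[W] = 2.2,  E[UW] = 7.7
V(U) = 12.15 − (3.45)² = 0.2475;  V(W) = 6.4 − (2.2)² = 1.56
Cov(U,W) = 7.7 − (3.45)(2.2) = 0.11
V(-U + 2W) = (-1)²·0.2475 + (2)²·1.56 + 2·(-1)·(2)·0.11 = 6.0475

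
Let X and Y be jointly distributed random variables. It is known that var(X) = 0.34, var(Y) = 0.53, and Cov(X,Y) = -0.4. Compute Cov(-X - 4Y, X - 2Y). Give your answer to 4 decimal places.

4.7000

Cov(-X - 4Y, X - 2Y) = (-1)(1)var(X) + (-4)(-2)var(Y) + [(-1)(-2) + (-4)(1)]Cov(X,Y)
= -1·0.34 + 8·0.53 + -2·-0.4 = 4.7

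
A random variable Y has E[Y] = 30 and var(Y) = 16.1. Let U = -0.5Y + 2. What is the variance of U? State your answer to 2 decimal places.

4.03

var(-0.5Y + 2) = (-0.5)²·var(Y) = 0.25·16.1 = 4.025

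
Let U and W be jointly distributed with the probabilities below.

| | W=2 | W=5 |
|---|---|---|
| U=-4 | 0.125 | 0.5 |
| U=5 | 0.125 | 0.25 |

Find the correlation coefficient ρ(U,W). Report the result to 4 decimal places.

E[U] = -0.625,  E[W] = 4.25
E[UW] = -3.5
cov(U,W) = E[UW] − E[U]E[W] = -3.5 − (-0.625)(4.25) = -0.84375
Var(U) = 18.984375,  Var(W) = 1.6875
ρ = -0.84375 / √(18.984375·1.6875) ≈ -0.1491

-0.1491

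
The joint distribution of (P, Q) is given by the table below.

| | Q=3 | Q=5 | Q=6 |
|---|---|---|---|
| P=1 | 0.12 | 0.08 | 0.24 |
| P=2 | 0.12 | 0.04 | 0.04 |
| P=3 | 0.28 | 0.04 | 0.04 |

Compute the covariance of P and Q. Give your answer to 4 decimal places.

-0.5776

E[P] = 1.92,  E[Q] = 4.28
E[PQ] = 7.64
cov(P,Q) = E[PQ] − E[P]E[Q] = 7.64 − (1.92)(4.28) = -0.5776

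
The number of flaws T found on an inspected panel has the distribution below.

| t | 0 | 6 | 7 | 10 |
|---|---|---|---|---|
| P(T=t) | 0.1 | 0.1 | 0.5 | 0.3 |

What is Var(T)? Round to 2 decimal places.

E[T] = (0)(0.1) + (6)(0.1) + (7)(0.5) + (10)(0.3) = 7.1
E[T²] = (0)²(0.1) + (6)²(0.1) + (7)²(0.5) + (10)²(0.3) = 58.1
Var(T) = E[T²] − (E[T])² = 58.1 − (7.1)² = 7.69

7.69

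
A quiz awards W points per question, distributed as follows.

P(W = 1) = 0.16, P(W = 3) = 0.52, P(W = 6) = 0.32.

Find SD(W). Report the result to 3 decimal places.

1.764

E[W] = (1)(0.16) + (3)(0.52) + (6)(0.32) = 3.64
E[W²] = (1)²(0.16) + (3)²(0.52) + (6)²(0.32) = 16.36
Var(W) = E[W²] − (E[W])² = 16.36 − (3.64)² = 3.1104
SD(W) = √3.1104 ≈ 1.764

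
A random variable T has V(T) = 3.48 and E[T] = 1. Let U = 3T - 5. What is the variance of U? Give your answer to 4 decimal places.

31.3200

V(3T - 5) = (3)²·V(T) = 9·3.48 = 31.32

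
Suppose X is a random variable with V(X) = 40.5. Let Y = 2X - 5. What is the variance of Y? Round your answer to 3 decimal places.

V(2X - 5) = (2)²·V(X) = 4·40.5 = 162

162.000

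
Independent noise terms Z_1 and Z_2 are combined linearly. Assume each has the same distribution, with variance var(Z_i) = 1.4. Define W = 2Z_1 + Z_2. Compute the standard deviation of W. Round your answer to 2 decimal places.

2.65

By independence, var(W) = (2)²var(Z_1) + (1)²var(Z_2)
= (2)²·1.4 + (1)²·1.4 = 7
SD(W) = √7 ≈ 2.65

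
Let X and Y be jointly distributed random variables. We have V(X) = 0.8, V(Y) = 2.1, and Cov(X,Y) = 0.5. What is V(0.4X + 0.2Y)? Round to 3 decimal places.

0.292

V(0.4X + 0.2Y) = (0.4)²·V(X) + (0.2)²·V(Y) + 2·(0.4)·(0.2)·Cov(X,Y)
= 0.16·0.8 + 0.04·2.1 + 0.16·0.5 = 0.292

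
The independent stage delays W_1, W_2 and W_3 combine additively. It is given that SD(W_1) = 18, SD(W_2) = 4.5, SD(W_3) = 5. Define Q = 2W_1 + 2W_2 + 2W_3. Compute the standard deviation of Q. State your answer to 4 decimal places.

38.4318

Var(W_1) = 324, Var(W_2) = 20.25, Var(W_3) = 25
By independence, Var(Q) = (2)²Var(W_1) + (2)²Var(W_2) + (2)²Var(W_3)
= (2)²·324 + (2)²·20.25 + (2)²·25 = 1477
SD(Q) = √1477 ≈ 38.4318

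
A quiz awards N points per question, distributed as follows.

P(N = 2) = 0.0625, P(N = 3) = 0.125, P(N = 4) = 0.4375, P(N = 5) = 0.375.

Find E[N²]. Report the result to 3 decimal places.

17.750

E[N²] = (2)²(0.0625) + (3)²(0.125) + (4)²(0.4375) + (5)²(0.375) = 17.75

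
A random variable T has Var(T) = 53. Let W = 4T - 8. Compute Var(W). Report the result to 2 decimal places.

Var(4T - 8) = (4)²·Var(T) = 16·53 = 848

848.00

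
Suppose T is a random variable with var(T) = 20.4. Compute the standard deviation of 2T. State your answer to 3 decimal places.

var(2T) = (2)²·20.4 = 81.6
SD(2T) = √81.6 ≈ 9.033

9.033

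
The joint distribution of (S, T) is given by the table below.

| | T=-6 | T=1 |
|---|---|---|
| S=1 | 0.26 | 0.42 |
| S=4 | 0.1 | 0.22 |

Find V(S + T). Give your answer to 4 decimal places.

13.8864

E[S] = 1.96,  E[T] = -1.52,  E[ST] = -2.66
V(S) = 5.8 − (1.96)² = 1.9584;  V(T) = 13.6 − (-1.52)² = 11.2896
Cov(S,T) = -2.66 − (1.96)(-1.52) = 0.3192
V(S + T) = (1)²·1.9584 + (1)²·11.2896 + 2·(1)·(1)·0.3192 = 13.8864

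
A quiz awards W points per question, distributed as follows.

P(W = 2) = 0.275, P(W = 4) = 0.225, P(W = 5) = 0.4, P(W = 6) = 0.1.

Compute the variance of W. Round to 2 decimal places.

E[W] = (2)(0.275) + (4)(0.225) + (5)(0.4) + (6)(0.1) = 4.05
E[W²] = (2)²(0.275) + (4)²(0.225) + (5)²(0.4) + (6)²(0.1) = 18.3
Var(W) = E[W²] − (E[W])² = 18.3 − (4.05)² = 1.8975

1.90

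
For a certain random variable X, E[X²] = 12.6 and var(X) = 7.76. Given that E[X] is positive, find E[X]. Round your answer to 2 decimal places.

(E[X])² = E[X²] − var(X) = 12.6 − 7.76 = 4.84
E[X] = √4.84 = 2.2

2.20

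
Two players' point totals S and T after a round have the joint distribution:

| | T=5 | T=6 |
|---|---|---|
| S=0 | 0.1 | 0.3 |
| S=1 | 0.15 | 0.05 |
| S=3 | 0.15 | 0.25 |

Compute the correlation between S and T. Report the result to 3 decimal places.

E[S] = 1.4,  E[T] = 5.6
E[ST] = 7.8
Cov(S,T) = E[ST] − E[S]E[T] = 7.8 − (1.4)(5.6) = -0.04
Var(S) = 1.84,  Var(T) = 0.24
ρ = -0.04 / √(1.84·0.24) ≈ -0.060

-0.060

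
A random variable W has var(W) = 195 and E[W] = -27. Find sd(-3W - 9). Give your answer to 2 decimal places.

var(-3W - 9) = (-3)²·195 = 1755
sd(-3W - 9) = √1755 ≈ 41.89

41.89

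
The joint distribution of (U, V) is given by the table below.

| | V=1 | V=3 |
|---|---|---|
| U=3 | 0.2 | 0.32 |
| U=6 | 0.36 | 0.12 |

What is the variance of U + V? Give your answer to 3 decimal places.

E[U] = 4.44,  E[V] = 1.88,  E[UV] = 7.8
var(U) = 21.96 − (4.44)² = 2.2464;  var(V) = 4.52 − (1.88)² = 0.9856
Cov(U,V) = 7.8 − (4.44)(1.88) = -0.5472
var(U + V) = (1)²·2.2464 + (1)²·0.9856 + 2·(1)·(1)·-0.5472 = 2.1376

2.138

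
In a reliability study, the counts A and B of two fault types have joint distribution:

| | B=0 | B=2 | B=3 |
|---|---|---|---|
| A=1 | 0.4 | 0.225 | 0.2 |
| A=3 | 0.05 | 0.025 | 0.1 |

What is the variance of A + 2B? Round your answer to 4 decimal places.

8.3775

E[A] = 1.35,  E[B] = 1.4,  E[AB] = 2.1
Var(A) = 2.4 − (1.35)² = 0.5775;  Var(B) = 3.7 − (1.4)² = 1.74
cov(A,B) = 2.1 − (1.35)(1.4) = 0.21
Var(A + 2B) = (1)²·0.5775 + (2)²·1.74 + 2·(1)·(2)·0.21 = 8.3775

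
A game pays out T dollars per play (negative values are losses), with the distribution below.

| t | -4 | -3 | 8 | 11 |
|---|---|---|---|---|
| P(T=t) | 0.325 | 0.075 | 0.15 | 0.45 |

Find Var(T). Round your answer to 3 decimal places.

48.534

E[T] = (-4)(0.325) + (-3)(0.075) + (8)(0.15) + (11)(0.45) = 4.625
E[T²] = (-4)²(0.325) + (-3)²(0.075) + (8)²(0.15) + (11)²(0.45) = 69.925
Var(T) = E[T²] − (E[T])² = 69.925 − (4.625)² = 48.534375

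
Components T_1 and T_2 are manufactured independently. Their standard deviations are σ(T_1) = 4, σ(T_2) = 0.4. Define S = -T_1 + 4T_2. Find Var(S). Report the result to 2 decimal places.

Var(T_1) = 16, Var(T_2) = 0.16
By independence, Var(S) = (-1)²Var(T_1) + (4)²Var(T_2)
= (-1)²·16 + (4)²·0.16 = 18.56

18.56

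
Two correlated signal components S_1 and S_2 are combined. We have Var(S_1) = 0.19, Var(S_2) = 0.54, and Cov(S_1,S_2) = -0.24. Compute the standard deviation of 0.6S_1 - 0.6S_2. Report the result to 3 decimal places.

0.660

Var(0.6S_1 - 0.6S_2) = (0.6)²·Var(S_1) + (-0.6)²·Var(S_2) + 2·(0.6)·(-0.6)·Cov(S_1,S_2)
= 0.36·0.19 + 0.36·0.54 + -0.72·-0.24 = 0.4356
sd(0.6S_1 - 0.6S_2) = √0.4356 ≈ 0.660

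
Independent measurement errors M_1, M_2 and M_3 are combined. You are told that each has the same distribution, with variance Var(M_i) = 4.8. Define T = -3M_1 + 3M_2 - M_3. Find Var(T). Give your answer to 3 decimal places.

By independence, Var(T) = (-3)²Var(M_1) + (3)²Var(M_2) + (-1)²Var(M_3)
= (-3)²·4.8 + (3)²·4.8 + (-1)²·4.8 = 91.2

91.200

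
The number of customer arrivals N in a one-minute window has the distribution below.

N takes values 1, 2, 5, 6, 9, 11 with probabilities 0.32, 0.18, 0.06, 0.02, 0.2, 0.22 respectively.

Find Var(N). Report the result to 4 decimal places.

E[N] = (1)(0.32) + (2)(0.18) + (5)(0.06) + (6)(0.02) + (9)(0.2) + (11)(0.22) = 5.32
E[N²] = (1)²(0.32) + (2)²(0.18) + (5)²(0.06) + (6)²(0.02) + (9)²(0.2) + (11)²(0.22) = 46.08
Var(N) = E[N²] − (E[N])² = 46.08 − (5.32)² = 17.7776

17.7776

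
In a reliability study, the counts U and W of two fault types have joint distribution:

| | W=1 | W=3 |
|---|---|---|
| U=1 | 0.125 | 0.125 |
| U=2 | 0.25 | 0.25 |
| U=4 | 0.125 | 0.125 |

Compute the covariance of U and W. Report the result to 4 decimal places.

0.0000

E[U] = 2.25,  E[W] = 2
E[UW] = 4.5
Cov(U,W) = E[UW] − E[U]E[W] = 4.5 − (2.25)(2) = 0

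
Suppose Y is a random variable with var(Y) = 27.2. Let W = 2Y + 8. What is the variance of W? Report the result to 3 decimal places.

var(2Y + 8) = (2)²·var(Y) = 4·27.2 = 108.8

108.800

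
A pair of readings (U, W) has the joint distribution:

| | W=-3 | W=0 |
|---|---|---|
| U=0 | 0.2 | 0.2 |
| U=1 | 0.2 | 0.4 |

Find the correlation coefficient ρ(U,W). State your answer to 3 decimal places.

E[U] = 0.6,  E[W] = -1.2
E[UW] = -0.6
Cov(U,W) = E[UW] − E[U]E[W] = -0.6 − (0.6)(-1.2) = 0.12
Var(U) = 0.24,  Var(W) = 2.16
ρ = 0.12 / √(0.24·2.16) ≈ 0.167

0.167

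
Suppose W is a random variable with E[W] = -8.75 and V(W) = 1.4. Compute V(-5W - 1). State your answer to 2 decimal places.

35.00

V(-5W - 1) = (-5)²·V(W) = 25·1.4 = 35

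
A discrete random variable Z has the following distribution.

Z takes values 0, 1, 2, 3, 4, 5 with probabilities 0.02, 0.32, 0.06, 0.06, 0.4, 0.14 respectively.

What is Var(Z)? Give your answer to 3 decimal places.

E[Z] = (0)(0.02) + (1)(0.32) + (2)(0.06) + (3)(0.06) + (4)(0.4) + (5)(0.14) = 2.92
E[Z²] = (0)²(0.02) + (1)²(0.32) + (2)²(0.06) + (3)²(0.06) + (4)²(0.4) + (5)²(0.14) = 11
Var(Z) = E[Z²] − (E[Z])² = 11 − (2.92)² = 2.4736

2.474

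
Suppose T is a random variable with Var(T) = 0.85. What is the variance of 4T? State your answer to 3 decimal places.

Var(4T) = (4)²·Var(T) = 16·0.85 = 13.6

13.600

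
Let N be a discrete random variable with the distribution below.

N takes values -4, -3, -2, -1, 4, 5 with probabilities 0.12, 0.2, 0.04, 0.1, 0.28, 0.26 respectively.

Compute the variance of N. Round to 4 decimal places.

E[N] = (-4)(0.12) + (-3)(0.2) + (-2)(0.04) + (-1)(0.1) + (4)(0.28) + (5)(0.26) = 1.16
E[N²] = (-4)²(0.12) + (-3)²(0.2) + (-2)²(0.04) + (-1)²(0.1) + (4)²(0.28) + (5)²(0.26) = 14.96
Var(N) = E[N²] − (E[N])² = 14.96 − (1.16)² = 13.6144

13.6144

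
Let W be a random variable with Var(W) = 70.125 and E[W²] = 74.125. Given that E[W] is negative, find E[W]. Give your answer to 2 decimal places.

(E[W])² = E[W²] − Var(W) = 74.125 − 70.125 = 4
E[W] = −√4 = -2

-2.00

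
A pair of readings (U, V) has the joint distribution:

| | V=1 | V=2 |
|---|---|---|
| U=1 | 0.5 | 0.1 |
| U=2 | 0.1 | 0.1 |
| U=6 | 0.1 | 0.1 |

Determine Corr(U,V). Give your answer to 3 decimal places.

0.270

E[U] = 2.2,  E[V] = 1.3
E[UV] = 3.1
Cov(U,V) = E[UV] − E[U]E[V] = 3.1 − (2.2)(1.3) = 0.24
var(U) = 3.76,  var(V) = 0.21
ρ = 0.24 / √(3.76·0.21) ≈ 0.270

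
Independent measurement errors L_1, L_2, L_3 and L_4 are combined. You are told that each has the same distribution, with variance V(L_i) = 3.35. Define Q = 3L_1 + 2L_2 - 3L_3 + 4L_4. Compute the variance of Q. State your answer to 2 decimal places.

127.30

By independence, V(Q) = (3)²V(L_1) + (2)²V(L_2) + (-3)²V(L_3) + (4)²V(L_4)
= (3)²·3.35 + (2)²·3.35 + (-3)²·3.35 + (4)²·3.35 = 127.3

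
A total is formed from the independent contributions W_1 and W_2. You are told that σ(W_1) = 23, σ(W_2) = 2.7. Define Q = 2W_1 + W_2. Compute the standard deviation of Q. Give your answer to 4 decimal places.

Var(W_1) = 529, Var(W_2) = 7.29
By independence, Var(Q) = (2)²Var(W_1) + (1)²Var(W_2)
= (2)²·529 + (1)²·7.29 = 2123.29
σ(Q) = √2123.29 ≈ 46.0792

46.0792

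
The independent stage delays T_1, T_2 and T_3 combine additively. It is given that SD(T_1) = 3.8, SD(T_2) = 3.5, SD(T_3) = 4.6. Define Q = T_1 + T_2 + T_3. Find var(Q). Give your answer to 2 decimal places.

47.85

var(T_1) = 14.44, var(T_2) = 12.25, var(T_3) = 21.16
By independence, var(Q) = (1)²var(T_1) + (1)²var(T_2) + (1)²var(T_3)
= (1)²·14.44 + (1)²·12.25 + (1)²·21.16 = 47.85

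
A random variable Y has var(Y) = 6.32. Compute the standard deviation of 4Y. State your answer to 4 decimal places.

var(4Y) = (4)²·6.32 = 101.12
sd(4Y) = √101.12 ≈ 10.0558

10.0558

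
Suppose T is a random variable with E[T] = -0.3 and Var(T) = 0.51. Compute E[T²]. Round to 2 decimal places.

0.60

E[T²] = Var(T) + (E[T])² = 0.51 + (-0.3)² = 0.6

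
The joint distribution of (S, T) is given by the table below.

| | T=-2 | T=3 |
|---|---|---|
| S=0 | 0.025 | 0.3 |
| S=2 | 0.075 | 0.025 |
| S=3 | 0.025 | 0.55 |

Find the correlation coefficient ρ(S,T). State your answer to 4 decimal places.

0.0346

E[S] = 1.925,  E[T] = 2.375
E[ST] = 4.65
cov(S,T) = E[ST] − E[S]E[T] = 4.65 − (1.925)(2.375) = 0.078125
Var(S) = 1.869375,  Var(T) = 2.734375
ρ = 0.078125 / √(1.869375·2.734375) ≈ 0.0346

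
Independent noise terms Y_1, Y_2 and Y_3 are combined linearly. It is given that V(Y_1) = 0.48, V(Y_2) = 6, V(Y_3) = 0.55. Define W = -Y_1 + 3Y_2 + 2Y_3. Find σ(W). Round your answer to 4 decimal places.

7.5286

By independence, V(W) = (-1)²V(Y_1) + (3)²V(Y_2) + (2)²V(Y_3)
= (-1)²·0.48 + (3)²·6 + (2)²·0.55 = 56.68
σ(W) = √56.68 ≈ 7.5286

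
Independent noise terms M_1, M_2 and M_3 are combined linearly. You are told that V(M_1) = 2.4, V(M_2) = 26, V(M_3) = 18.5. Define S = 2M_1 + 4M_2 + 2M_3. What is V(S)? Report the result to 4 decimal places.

499.6000

By independence, V(S) = (2)²V(M_1) + (4)²V(M_2) + (2)²V(M_3)
= (2)²·2.4 + (4)²·26 + (2)²·18.5 = 499.6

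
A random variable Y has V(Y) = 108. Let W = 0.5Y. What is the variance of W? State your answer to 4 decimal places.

27.0000

V(0.5Y) = (0.5)²·V(Y) = 0.25·108 = 27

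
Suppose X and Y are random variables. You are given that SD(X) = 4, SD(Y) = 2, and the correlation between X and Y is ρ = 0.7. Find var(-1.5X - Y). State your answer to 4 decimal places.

var(X) = (4)² = 16;  var(Y) = (2)² = 4
cov(X,Y) = ρ·SD(X)·SD(Y) = 0.7·4·2 = 5.6
var(-1.5X - Y) = (-1.5)²·var(X) + (-1)²·var(Y) + 2·(-1.5)·(-1)·cov(X,Y)
= 2.25·16 + 1·4 + 3·5.6 = 56.8

56.8000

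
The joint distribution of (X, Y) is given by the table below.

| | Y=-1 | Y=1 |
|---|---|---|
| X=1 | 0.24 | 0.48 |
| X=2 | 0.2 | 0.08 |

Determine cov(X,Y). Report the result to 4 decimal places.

E[X] = 1.28,  E[Y] = 0.12
E[XY] = 0
cov(X,Y) = E[XY] − E[X]E[Y] = 0 − (1.28)(0.12) = -0.1536

-0.1536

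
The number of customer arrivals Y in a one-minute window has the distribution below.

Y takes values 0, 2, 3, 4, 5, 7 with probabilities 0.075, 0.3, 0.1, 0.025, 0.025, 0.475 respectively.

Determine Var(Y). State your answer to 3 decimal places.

6.598

E[Y] = (0)(0.075) + (2)(0.3) + (3)(0.1) + (4)(0.025) + (5)(0.025) + (7)(0.475) = 4.45
E[Y²] = (0)²(0.075) + (2)²(0.3) + (3)²(0.1) + (4)²(0.025) + (5)²(0.025) + (7)²(0.475) = 26.4
Var(Y) = E[Y²] − (E[Y])² = 26.4 − (4.45)² = 6.5975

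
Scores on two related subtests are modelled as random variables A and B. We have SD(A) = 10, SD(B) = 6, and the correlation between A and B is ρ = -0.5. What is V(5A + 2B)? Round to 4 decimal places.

2044.0000

V(A) = (10)² = 100;  V(B) = (6)² = 36
Cov(A,B) = ρ·SD(A)·SD(B) = -0.5·10·6 = -30
V(5A + 2B) = (5)²·V(A) + (2)²·V(B) + 2·(5)·(2)·Cov(A,B)
= 25·100 + 4·36 + 20·-30 = 2044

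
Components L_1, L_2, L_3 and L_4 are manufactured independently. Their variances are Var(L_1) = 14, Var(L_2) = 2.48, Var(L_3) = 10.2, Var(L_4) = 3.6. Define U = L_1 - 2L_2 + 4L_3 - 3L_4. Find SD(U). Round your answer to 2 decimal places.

14.82

By independence, Var(U) = (1)²Var(L_1) + (-2)²Var(L_2) + (4)²Var(L_3) + (-3)²Var(L_4)
= (1)²·14 + (-2)²·2.48 + (4)²·10.2 + (-3)²·3.6 = 219.52
SD(U) = √219.52 ≈ 14.82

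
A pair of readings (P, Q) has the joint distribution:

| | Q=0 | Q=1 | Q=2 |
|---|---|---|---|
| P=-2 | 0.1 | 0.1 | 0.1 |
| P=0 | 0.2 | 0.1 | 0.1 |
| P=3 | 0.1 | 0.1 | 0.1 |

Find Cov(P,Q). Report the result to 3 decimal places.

0.030

E[P] = 0.3,  E[Q] = 0.9
E[PQ] = 0.3
Cov(P,Q) = E[PQ] − E[P]E[Q] = 0.3 − (0.3)(0.9) = 0.03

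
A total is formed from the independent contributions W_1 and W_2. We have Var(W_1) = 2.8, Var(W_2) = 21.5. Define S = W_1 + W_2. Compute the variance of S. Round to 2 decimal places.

By independence, Var(S) = (1)²Var(W_1) + (1)²Var(W_2)
= (1)²·2.8 + (1)²·21.5 = 24.3

24.30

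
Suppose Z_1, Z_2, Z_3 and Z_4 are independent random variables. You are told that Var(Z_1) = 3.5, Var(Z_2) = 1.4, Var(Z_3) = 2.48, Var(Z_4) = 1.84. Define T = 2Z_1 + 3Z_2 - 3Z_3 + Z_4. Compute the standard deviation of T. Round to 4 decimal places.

7.1246

By independence, Var(T) = (2)²Var(Z_1) + (3)²Var(Z_2) + (-3)²Var(Z_3) + (1)²Var(Z_4)
= (2)²·3.5 + (3)²·1.4 + (-3)²·2.48 + (1)²·1.84 = 50.76
SD(T) = √50.76 ≈ 7.1246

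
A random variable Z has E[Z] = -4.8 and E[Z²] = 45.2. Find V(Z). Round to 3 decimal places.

22.160

V(Z) = 45.2 − (-4.8)² = 22.16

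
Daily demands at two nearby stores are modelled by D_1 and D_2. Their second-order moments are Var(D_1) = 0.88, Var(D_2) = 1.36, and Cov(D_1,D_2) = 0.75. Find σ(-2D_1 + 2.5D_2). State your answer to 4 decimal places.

Var(-2D_1 + 2.5D_2) = (-2)²·Var(D_1) + (2.5)²·Var(D_2) + 2·(-2)·(2.5)·Cov(D_1,D_2)
= 4·0.88 + 6.25·1.36 + -10·0.75 = 4.52
σ(-2D_1 + 2.5D_2) = √4.52 ≈ 2.1260

2.1260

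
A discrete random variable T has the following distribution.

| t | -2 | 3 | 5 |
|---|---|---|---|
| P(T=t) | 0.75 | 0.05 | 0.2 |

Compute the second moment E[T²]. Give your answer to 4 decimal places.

E[T²] = (-2)²(0.75) + (3)²(0.05) + (5)²(0.2) = 8.45

8.4500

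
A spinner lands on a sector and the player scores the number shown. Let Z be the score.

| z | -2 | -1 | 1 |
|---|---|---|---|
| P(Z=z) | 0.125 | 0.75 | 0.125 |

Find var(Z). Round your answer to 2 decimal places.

0.61

E[Z] = (-2)(0.125) + (-1)(0.75) + (1)(0.125) = -0.875
E[Z²] = (-2)²(0.125) + (-1)²(0.75) + (1)²(0.125) = 1.375
var(Z) = E[Z²] − (E[Z])² = 1.375 − (-0.875)² = 0.609375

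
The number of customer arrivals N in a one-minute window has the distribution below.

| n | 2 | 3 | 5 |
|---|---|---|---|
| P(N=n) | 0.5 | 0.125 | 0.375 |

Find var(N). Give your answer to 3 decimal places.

E[N] = (2)(0.5) + (3)(0.125) + (5)(0.375) = 3.25
E[N²] = (2)²(0.5) + (3)²(0.125) + (5)²(0.375) = 12.5
var(N) = E[N²] − (E[N])² = 12.5 − (3.25)² = 1.9375

1.938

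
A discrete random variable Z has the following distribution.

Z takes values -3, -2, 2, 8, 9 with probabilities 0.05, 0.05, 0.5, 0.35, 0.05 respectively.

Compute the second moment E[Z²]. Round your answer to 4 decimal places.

29.1000

E[Z²] = (-3)²(0.05) + (-2)²(0.05) + (2)²(0.5) + (8)²(0.35) + (9)²(0.05) = 29.1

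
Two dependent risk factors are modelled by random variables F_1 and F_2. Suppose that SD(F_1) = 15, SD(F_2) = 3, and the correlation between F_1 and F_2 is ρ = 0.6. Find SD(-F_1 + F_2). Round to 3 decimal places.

Var(F_1) = (15)² = 225;  Var(F_2) = (3)² = 9
Cov(F_1,F_2) = ρ·SD(F_1)·SD(F_2) = 0.6·15·3 = 27
Var(-F_1 + F_2) = (-1)²·Var(F_1) + (1)²·Var(F_2) + 2·(-1)·(1)·Cov(F_1,F_2)
= 1·225 + 1·9 + -2·27 = 180
SD(-F_1 + F_2) = √180 ≈ 13.416

13.416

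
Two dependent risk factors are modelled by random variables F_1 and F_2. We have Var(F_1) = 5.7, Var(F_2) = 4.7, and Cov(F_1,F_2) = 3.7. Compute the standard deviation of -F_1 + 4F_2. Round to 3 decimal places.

7.162

Var(-F_1 + 4F_2) = (-1)²·Var(F_1) + (4)²·Var(F_2) + 2·(-1)·(4)·Cov(F_1,F_2)
= 1·5.7 + 16·4.7 + -8·3.7 = 51.3
SD(-F_1 + 4F_2) = √51.3 ≈ 7.162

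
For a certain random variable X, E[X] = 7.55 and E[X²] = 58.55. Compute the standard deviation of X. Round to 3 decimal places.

V(X) = 58.55 − (7.55)² = 1.5475
SD(X) = √1.5475 ≈ 1.244

1.244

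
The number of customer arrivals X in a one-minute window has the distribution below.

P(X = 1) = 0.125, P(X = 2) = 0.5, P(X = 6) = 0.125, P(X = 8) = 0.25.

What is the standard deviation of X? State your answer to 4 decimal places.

E[X] = (1)(0.125) + (2)(0.5) + (6)(0.125) + (8)(0.25) = 3.875
E[X²] = (1)²(0.125) + (2)²(0.5) + (6)²(0.125) + (8)²(0.25) = 22.625
var(X) = E[X²] − (E[X])² = 22.625 − (3.875)² = 7.609375
SD(X) = √7.609375 ≈ 2.7585

2.7585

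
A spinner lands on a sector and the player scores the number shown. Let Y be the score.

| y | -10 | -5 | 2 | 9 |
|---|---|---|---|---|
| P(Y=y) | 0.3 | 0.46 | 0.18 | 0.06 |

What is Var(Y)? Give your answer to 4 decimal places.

E[Y] = (-10)(0.3) + (-5)(0.46) + (2)(0.18) + (9)(0.06) = -4.4
E[Y²] = (-10)²(0.3) + (-5)²(0.46) + (2)²(0.18) + (9)²(0.06) = 47.08
Var(Y) = E[Y²] − (E[Y])² = 47.08 − (-4.4)² = 27.72

27.7200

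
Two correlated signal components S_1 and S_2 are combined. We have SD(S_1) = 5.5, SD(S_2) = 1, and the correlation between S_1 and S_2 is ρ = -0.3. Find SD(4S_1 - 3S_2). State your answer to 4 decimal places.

23.0781

Var(S_1) = (5.5)² = 30.25;  Var(S_2) = (1)² = 1
cov(S_1,S_2) = ρ·SD(S_1)·SD(S_2) = -0.3·5.5·1 = -1.65
Var(4S_1 - 3S_2) = (4)²·Var(S_1) + (-3)²·Var(S_2) + 2·(4)·(-3)·cov(S_1,S_2)
= 16·30.25 + 9·1 + -24·-1.65 = 532.6
SD(4S_1 - 3S_2) = √532.6 ≈ 23.0781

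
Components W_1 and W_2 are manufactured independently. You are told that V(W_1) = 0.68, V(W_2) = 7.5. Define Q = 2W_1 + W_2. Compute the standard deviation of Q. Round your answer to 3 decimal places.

By independence, V(Q) = (2)²V(W_1) + (1)²V(W_2)
= (2)²·0.68 + (1)²·7.5 = 10.22
SD(Q) = √10.22 ≈ 3.197

3.197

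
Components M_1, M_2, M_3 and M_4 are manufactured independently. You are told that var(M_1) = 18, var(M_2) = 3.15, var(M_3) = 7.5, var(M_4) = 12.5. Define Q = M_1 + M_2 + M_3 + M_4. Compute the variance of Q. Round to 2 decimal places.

41.15

By independence, var(Q) = (1)²var(M_1) + (1)²var(M_2) + (1)²var(M_3) + (1)²var(M_4)
= (1)²·18 + (1)²·3.15 + (1)²·7.5 + (1)²·12.5 = 41.15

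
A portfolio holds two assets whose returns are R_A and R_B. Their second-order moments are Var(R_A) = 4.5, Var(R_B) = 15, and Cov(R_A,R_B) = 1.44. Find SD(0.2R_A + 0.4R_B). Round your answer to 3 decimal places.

Var(0.2R_A + 0.4R_B) = (0.2)²·Var(R_A) + (0.4)²·Var(R_B) + 2·(0.2)·(0.4)·Cov(R_A,R_B)
= 0.04·4.5 + 0.16·15 + 0.16·1.44 = 2.8104
SD(0.2R_A + 0.4R_B) = √2.8104 ≈ 1.676

1.676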